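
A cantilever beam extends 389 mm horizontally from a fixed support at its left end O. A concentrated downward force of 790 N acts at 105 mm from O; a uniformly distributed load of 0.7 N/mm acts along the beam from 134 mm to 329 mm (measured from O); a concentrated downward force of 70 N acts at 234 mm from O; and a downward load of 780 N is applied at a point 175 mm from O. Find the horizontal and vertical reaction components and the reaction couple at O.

Resultant of the distributed load: 0.7 × 195 = 136.5 N at 231.5 mm from O.
ΣF_x = 0: O_x = 0.
ΣF_y = 0: O_y − 790 − 0.7·195 − 70 − 780 = 0 → O_y = 1776 N.
ΣM about O: M_O − 790·105 − (0.7·195)·231.5 − 70·234 − 780·175 = 0 → M_O = 267400 N·mm.

O_x = 0, O_y = 1776 N, M_O = 267400 N·mm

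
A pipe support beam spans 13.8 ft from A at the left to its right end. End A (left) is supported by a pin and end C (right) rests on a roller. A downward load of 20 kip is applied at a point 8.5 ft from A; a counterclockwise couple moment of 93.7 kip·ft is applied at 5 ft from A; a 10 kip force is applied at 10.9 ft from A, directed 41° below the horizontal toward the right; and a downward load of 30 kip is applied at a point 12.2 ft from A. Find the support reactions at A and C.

A_x = -7.547 kip, A_y = 19.33 kip, C_y = 37.23 kip

Moments about A: C_y·13.8 − 20·8.5 + 93.7 − 10·sin41°·10.9 − 30·12.2 = 0 → C_y = 513.81/13.8 = 37.2326 ≈ 37.23 kip.
ΣF_y = 0: A_y + 37.2326 − 20 − 10·sin41° − 30 = 0 → A_y = 19.33 kip.
ΣF_x = 0: A_x + 10·cos41° = 0 → A_x = -7.547 kip.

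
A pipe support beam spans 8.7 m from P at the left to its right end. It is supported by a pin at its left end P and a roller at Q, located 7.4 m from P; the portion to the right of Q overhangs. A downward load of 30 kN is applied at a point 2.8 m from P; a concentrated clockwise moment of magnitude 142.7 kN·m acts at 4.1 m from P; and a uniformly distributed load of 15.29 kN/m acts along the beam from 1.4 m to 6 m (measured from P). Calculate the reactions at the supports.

Resultant of the distributed load: 15.29 × 4.6 = 70.334 kN at 3.7 m from P.
Taking moments about P: Q_y·7.4 − 30·2.8 − 142.7 − (15.29·4.6)·3.7 = 0 → Q_y = 486.9358/7.4 = 65.8021 ≈ 65.80 kN.
ΣF_y = 0: P_y + 65.8021 − 30 − 15.29·4.6 = 0 → P_y = 34.53 kN.
ΣF_x = 0: no horizontal applied forces, so P_x = 0.

P_x = 0, P_y = 34.53 kN, Q_y = 65.80 kN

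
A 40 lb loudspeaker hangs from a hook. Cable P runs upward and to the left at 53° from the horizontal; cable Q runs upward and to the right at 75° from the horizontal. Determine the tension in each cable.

T_P = 13.14 lb, T_Q = 30.55 lb

ΣF_x = 0: −T_P·cos53° + T_Q·cos75° = 0 → T_Q = 2.32523·T_P.
ΣF_y = 0: T_P·sin53° + T_Q·sin75° = 40.
Substitute: T_P·(0.798636 + 2.32523·0.965926) = 40 → T_P = 13.1379 ≈ 13.14 lb.
Then T_Q = 2.32523 × 13.1379 = 30.55 lb.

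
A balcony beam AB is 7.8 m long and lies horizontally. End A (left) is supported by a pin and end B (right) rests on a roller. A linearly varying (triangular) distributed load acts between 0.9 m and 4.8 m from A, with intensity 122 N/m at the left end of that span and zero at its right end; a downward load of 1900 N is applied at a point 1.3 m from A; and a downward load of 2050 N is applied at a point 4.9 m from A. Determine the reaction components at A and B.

Resultant of the triangular load: ½ × 122 × 3.9 = 237.9 N, acting at 2.2 m from A (one-third of the span from the peak).
ΣM about A: B_y·7.8 − (½·122·3.9)·2.2 − 1900·1.3 − 2050·4.9 = 0 → B_y = 13038.38/7.8 = 1671.59 ≈ 1672 N.
ΣF_y = 0: A_y + 1671.59 − ½·122·3.9 − 1900 − 2050 = 0 → A_y = 2516 N.
ΣF_x = 0: no horizontal applied forces, so A_x = 0.

A_x = 0, A_y = 2516 N, B_y = 1672 N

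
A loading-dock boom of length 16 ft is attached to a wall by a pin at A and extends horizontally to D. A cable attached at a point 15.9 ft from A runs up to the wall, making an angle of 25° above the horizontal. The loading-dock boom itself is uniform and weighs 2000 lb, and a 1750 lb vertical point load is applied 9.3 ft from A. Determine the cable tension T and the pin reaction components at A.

T = 4803 lb, A_x = 4353 lb, A_y = 1720 lb

ΣM about A: T·sin25°·15.9 − 2000·8 − 1750·9.3 = 0 → T = 32275/(15.9·0.422618) = 4803.09 ≈ 4803 lb.
ΣF_x = 0: A_x − T·cos25° = 0 → A_x = 4803.09 × 0.906308 = 4353 lb.
ΣF_y = 0: A_y + T·sin25° − 2000 − 1750 = 0 → A_y = 3750 − 4803.09 × 0.422618 = 1720 lb.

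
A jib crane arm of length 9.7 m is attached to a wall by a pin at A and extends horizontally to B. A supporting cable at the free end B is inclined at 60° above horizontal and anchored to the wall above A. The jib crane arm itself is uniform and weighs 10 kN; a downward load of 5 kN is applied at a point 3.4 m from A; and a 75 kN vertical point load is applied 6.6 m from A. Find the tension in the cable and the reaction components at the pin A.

T = 66.72 kN, A_x = 33.36 kN, A_y = 32.22 kN

ΣM about A: T·sin60°·9.7 − 10·4.85 − 5·3.4 − 75·6.6 = 0 → T = 560.5/(9.7·0.866025) = 66.7227 ≈ 66.72 kN.
ΣF_x = 0: A_x − T·cos60° = 0 → A_x = 66.7227 × 0.5 = 33.36 kN.
ΣF_y = 0: A_y + T·sin60° − 10 − 5 − 75 = 0 → A_y = 90 − 66.7227 × 0.866025 = 32.22 kN.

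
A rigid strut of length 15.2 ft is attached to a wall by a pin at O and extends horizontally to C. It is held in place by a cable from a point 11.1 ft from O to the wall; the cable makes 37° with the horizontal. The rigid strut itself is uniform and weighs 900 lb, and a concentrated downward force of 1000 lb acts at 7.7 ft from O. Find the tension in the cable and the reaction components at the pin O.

ΣM about O: T·sin37°·11.1 − 900·7.6 − 1000·7.7 = 0 → T = 14540/(11.1·0.601815) = 2176.6 ≈ 2177 lb.
ΣF_x = 0: O_x − T·cos37° = 0 → O_x = 2176.6 × 0.798636 = 1738 lb.
ΣF_y = 0: O_y + T·sin37° − 900 − 1000 = 0 → O_y = 1900 − 2176.6 × 0.601815 = 590.1 lb.

T = 2177 lb, O_x = 1738 lb, O_y = 590.1 lb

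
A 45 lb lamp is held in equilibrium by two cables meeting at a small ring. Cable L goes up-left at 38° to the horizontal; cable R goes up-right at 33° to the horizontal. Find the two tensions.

ΣF_x = 0: −T_L·cos38° + T_R·cos33° = 0 → T_R = 0.939595·T_L.
ΣF_y = 0: T_L·sin38° + T_R·sin33° = 45.
Substitute: T_L·(0.615661 + 0.939595·0.544639) = 45 → T_L = 39.9148 ≈ 39.91 lb.
Then T_R = 0.939595 × 39.9148 = 37.50 lb.

T_L = 39.91 lb, T_R = 37.50 lb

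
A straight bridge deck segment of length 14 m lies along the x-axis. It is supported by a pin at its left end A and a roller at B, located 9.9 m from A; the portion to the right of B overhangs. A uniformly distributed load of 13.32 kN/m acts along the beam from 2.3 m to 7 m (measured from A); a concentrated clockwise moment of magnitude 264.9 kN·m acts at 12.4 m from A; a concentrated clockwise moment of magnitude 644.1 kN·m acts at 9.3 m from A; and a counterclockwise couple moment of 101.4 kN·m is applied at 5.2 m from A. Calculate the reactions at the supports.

A_x = 0, A_y = -48.38 kN, B_y = 111.0 kN

Resultant of the distributed load: 13.32 × 4.7 = 62.604 kN at 4.65 m from A.
Moments about A: B_y·9.9 − (13.32·4.7)·4.65 − 264.9 − 644.1 + 101.4 = 0 → B_y = 1098.7086/9.9 = 110.981 ≈ 111.0 kN.
ΣF_y = 0: A_y + 110.981 − 13.32·4.7 = 0 → A_y = -48.38 kN.
ΣF_x = 0: no horizontal applied forces, so A_x = 0.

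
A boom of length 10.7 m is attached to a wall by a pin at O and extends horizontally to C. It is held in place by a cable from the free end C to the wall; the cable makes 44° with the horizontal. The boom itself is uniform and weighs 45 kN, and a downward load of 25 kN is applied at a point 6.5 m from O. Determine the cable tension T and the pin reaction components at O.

ΣM about O: T·sin44°·10.7 − 45·5.35 − 25·6.5 = 0 → T = 403.25/(10.7·0.694658) = 54.2525 ≈ 54.25 kN.
ΣF_x = 0: O_x − T·cos44° = 0 → O_x = 54.2525 × 0.71934 = 39.03 kN.
ΣF_y = 0: O_y + T·sin44° − 45 − 25 = 0 → O_y = 70 − 54.2525 × 0.694658 = 32.31 kN.

T = 54.25 kN, O_x = 39.03 kN, O_y = 32.31 kN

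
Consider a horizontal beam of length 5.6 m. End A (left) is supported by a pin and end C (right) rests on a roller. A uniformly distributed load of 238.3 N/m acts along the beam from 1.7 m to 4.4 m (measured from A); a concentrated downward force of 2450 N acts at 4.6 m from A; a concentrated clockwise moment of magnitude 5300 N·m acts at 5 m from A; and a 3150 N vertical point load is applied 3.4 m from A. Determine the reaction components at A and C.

Resultant of the distributed load: 238.3 × 2.7 = 643.41 N at 3.05 m from A.
ΣM about A: C_y·5.6 − (238.3·2.7)·3.05 − 2450·4.6 − 5300 − 3150·3.4 = 0 → C_y = 29242.4005/5.6 = 5221.86 ≈ 5222 N.
ΣF_y = 0: A_y + 5221.86 − 238.3·2.7 − 2450 − 3150 = 0 → A_y = 1022 N.
ΣF_x = 0: no horizontal applied forces, so A_x = 0.

A_x = 0, A_y = 1022 N, C_y = 5222 N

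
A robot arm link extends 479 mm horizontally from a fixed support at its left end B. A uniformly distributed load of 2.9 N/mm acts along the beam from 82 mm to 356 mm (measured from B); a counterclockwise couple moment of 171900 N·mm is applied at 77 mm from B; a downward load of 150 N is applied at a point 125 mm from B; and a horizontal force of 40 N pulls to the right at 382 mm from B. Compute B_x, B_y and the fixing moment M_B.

Resultant of the distributed load: 2.9 × 274 = 794.6 N at 219 mm from B.
ΣF_x = 0: B_x + 40 = 0 → B_x = -40.00 N.
ΣF_y = 0: B_y − 2.9·274 − 150 = 0 → B_y = 944.6 N.
ΣM about B: M_B − (2.9·274)·219 + 171900 − 150·125 = 0 → M_B = 20870 N·mm.

B_x = -40.00 N, B_y = 944.6 N, M_B = 20870 N·mm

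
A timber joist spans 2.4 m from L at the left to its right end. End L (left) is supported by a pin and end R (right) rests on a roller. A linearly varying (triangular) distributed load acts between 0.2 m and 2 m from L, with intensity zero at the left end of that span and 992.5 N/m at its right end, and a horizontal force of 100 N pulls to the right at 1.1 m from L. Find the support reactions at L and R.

L_x = -100.0 N, L_y = 372.2 N, R_y = 521.1 N

Resultant of the triangular load: ½ × 992.5 × 1.8 = 893.25 N, acting at 1.4 m from L (one-third of the span from the peak).
Moments about L: R_y·2.4 − (½·992.5·1.8)·1.4 = 0 → R_y = 1250.55/2.4 = 521.062 ≈ 521.1 N.
ΣF_y = 0: L_y + 521.062 − ½·992.5·1.8 = 0 → L_y = 372.2 N.
ΣF_x = 0: L_x + 100 = 0 → L_x = -100.0 N.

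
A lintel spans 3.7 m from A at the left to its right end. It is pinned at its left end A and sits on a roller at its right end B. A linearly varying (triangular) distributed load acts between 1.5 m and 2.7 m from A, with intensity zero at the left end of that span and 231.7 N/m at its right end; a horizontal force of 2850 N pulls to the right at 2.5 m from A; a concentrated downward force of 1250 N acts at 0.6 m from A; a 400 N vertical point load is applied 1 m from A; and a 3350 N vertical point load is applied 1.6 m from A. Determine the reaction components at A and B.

A_x = -2850 N, A_y = 3293 N, B_y = 1846 N

Resultant of the triangular load: ½ × 231.7 × 1.2 = 139.02 N, acting at 2.3 m from A (one-third of the span from the peak).
ΣM about A: B_y·3.7 − (½·231.7·1.2)·2.3 − 1250·0.6 − 400·1 − 3350·1.6 = 0 → B_y = 6829.746/3.7 = 1845.88 ≈ 1846 N.
ΣF_y = 0: A_y + 1845.88 − ½·231.7·1.2 − 1250 − 400 − 3350 = 0 → A_y = 3293 N.
ΣF_x = 0: A_x + 2850 = 0 → A_x = -2850 N.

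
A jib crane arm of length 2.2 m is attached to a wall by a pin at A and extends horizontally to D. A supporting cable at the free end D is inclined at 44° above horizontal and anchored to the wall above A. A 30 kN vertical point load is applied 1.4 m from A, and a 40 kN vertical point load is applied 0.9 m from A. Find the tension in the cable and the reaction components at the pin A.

T = 51.04 kN, A_x = 36.71 kN, A_y = 34.55 kN

ΣM about A: T·sin44°·2.2 − 30·1.4 − 40·0.9 = 0 → T = 78/(2.2·0.694658) = 51.0388 ≈ 51.04 kN.
ΣF_x = 0: A_x − T·cos44° = 0 → A_x = 51.0388 × 0.71934 = 36.71 kN.
ΣF_y = 0: A_y + T·sin44° − 30 − 40 = 0 → A_y = 70 − 51.0388 × 0.694658 = 34.55 kN.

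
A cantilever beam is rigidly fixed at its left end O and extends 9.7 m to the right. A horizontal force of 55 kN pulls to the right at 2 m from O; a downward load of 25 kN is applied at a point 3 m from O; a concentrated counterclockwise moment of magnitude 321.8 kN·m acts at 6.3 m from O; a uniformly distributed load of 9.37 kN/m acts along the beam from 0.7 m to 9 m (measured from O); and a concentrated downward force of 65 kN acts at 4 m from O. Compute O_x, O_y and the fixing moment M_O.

Resultant of the distributed load: 9.37 × 8.3 = 77.771 kN at 4.85 m from O.
ΣF_x = 0: O_x + 55 = 0 → O_x = -55.00 kN.
ΣF_y = 0: O_y − 25 − 9.37·8.3 − 65 = 0 → O_y = 167.8 kN.
ΣM about O: M_O − 25·3 + 321.8 − (9.37·8.3)·4.85 − 65·4 = 0 → M_O = 390.4 kN·m.

O_x = -55.00 kN, O_y = 167.8 kN, M_O = 390.4 kN·m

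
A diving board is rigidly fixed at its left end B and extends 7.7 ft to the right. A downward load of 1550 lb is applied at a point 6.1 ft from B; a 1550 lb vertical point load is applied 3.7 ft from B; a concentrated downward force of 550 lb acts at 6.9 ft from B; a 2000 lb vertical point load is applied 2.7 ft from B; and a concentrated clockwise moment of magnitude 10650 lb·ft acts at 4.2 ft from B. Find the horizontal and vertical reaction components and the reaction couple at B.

ΣF_x = 0: B_x = 0.
ΣF_y = 0: B_y − 1550 − 1550 − 550 − 2000 = 0 → B_y = 5650 lb.
ΣM about B: M_B − 1550·6.1 − 1550·3.7 − 550·6.9 − 2000·2.7 − 10650 = 0 → M_B = 35040 lb·ft.

B_x = 0, B_y = 5650 lb, M_B = 35040 lb·ft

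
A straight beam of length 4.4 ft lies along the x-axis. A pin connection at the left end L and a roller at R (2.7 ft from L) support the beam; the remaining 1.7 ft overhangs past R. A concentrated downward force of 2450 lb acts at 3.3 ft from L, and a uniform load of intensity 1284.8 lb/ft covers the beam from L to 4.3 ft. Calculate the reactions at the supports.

L_x = 0, L_y = 580.9 lb, R_y = 7394 lb

Resultant of the distributed load: 1284.8 × 4.3 = 5524.64 lb at 2.15 ft from L.
ΣM about L: R_y·2.7 − 2450·3.3 − (1284.8·4.3)·2.15 = 0 → R_y = 19962.976/2.7 = 7393.69 ≈ 7394 lb.
ΣF_y = 0: L_y + 7393.69 − 2450 − 1284.8·4.3 = 0 → L_y = 580.9 lb.
ΣF_x = 0: no horizontal applied forces, so L_x = 0.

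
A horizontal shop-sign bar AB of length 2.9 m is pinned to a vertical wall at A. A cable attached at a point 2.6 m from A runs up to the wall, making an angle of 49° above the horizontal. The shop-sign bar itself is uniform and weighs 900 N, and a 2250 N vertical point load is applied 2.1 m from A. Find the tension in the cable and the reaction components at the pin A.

ΣM about A: T·sin49°·2.6 − 900·1.45 − 2250·2.1 = 0 → T = 6030/(2.6·0.75471) = 3073.01 ≈ 3073 N.
ΣF_x = 0: A_x − T·cos49° = 0 → A_x = 3073.01 × 0.656059 = 2016 N.
ΣF_y = 0: A_y + T·sin49° − 900 − 2250 = 0 → A_y = 3150 − 3073.01 × 0.75471 = 830.8 N.

T = 3073 N, A_x = 2016 N, A_y = 830.8 N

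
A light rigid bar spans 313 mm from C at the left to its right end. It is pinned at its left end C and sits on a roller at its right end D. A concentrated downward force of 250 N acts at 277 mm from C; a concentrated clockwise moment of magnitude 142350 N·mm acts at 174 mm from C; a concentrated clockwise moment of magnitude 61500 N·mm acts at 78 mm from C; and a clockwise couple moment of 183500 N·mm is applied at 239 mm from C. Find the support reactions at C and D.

ΣM about C: D_y·313 − 250·277 − 142350 − 61500 − 183500 = 0 → D_y = 456600/313 = 1458.79 ≈ 1459 N.
ΣF_y = 0: C_y + 1458.79 − 250 = 0 → C_y = -1209 N.
ΣF_x = 0: no horizontal applied forces, so C_x = 0.

C_x = 0, C_y = -1209 N, D_y = 1459 N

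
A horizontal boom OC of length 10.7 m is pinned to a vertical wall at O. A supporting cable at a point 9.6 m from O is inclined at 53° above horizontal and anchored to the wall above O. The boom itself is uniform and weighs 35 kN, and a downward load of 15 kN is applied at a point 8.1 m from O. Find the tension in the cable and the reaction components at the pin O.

T = 40.27 kN, O_x = 24.24 kN, O_y = 17.84 kN

ΣM about O: T·sin53°·9.6 − 35·5.35 − 15·8.1 = 0 → T = 308.75/(9.6·0.798636) = 40.2705 ≈ 40.27 kN.
ΣF_x = 0: O_x − T·cos53° = 0 → O_x = 40.2705 × 0.601815 = 24.24 kN.
ΣF_y = 0: O_y + T·sin53° − 35 − 15 = 0 → O_y = 50 − 40.2705 × 0.798636 = 17.84 kN.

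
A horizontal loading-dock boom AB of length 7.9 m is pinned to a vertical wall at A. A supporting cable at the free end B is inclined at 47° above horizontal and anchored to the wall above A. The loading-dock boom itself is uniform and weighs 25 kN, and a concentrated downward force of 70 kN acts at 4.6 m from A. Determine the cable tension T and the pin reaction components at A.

ΣM about A: T·sin47°·7.9 − 25·3.95 − 70·4.6 = 0 → T = 420.75/(7.9·0.731354) = 72.8231 ≈ 72.82 kN.
ΣF_x = 0: A_x − T·cos47° = 0 → A_x = 72.8231 × 0.681998 = 49.67 kN.
ΣF_y = 0: A_y + T·sin47° − 25 − 70 = 0 → A_y = 95 − 72.8231 × 0.731354 = 41.74 kN.

T = 72.82 kN, A_x = 49.67 kN, A_y = 41.74 kN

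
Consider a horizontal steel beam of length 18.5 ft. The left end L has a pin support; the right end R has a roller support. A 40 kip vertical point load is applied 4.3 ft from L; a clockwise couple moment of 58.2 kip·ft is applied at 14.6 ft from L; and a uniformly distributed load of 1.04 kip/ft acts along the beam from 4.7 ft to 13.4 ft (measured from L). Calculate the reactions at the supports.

Resultant of the distributed load: 1.04 × 8.7 = 9.048 kip at 9.05 ft from L.
Moments about L: R_y·18.5 − 40·4.3 − 58.2 − (1.04·8.7)·9.05 = 0 → R_y = 312.0844/18.5 = 16.8694 ≈ 16.87 kip.
ΣF_y = 0: L_y + 16.8694 − 40 − 1.04·8.7 = 0 → L_y = 32.18 kip.
ΣF_x = 0: no horizontal applied forces, so L_x = 0.

L_x = 0, L_y = 32.18 kip, R_y = 16.87 kip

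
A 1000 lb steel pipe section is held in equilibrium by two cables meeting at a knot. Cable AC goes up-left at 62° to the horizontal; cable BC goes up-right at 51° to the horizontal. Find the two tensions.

T_AC = 683.7 lb, T_BC = 510.0 lb

ΣF_x = 0: −T_AC·cos62° + T_BC·cos51° = 0 → T_BC = 0.745998·T_AC.
ΣF_y = 0: T_AC·sin62° + T_BC·sin51° = 1000.
Substitute: T_AC·(0.882948 + 0.745998·0.777146) = 1000 → T_AC = 683.668 ≈ 683.7 lb.
Then T_BC = 0.745998 × 683.668 = 510.0 lb.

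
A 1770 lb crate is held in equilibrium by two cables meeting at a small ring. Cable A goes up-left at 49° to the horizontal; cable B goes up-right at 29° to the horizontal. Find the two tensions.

ΣF_x = 0: −T_A·cos49° + T_B·cos29° = 0 → T_B = 0.750108·T_A.
ΣF_y = 0: T_A·sin49° + T_B·sin29° = 1770.
Substitute: T_A·(0.75471 + 0.750108·0.48481) = 1770 → T_A = 1582.66 ≈ 1583 lb.
Then T_B = 0.750108 × 1582.66 = 1187 lb.

T_A = 1583 lb, T_B = 1187 lb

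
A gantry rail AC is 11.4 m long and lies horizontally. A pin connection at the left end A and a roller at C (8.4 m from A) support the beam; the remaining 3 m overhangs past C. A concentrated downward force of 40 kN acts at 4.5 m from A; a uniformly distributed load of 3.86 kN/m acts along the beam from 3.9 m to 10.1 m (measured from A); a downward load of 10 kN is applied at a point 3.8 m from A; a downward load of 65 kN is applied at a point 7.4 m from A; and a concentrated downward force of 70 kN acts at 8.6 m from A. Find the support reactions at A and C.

Resultant of the distributed load: 3.86 × 6.2 = 23.932 kN at 7 m from A.
ΣM about A: C_y·8.4 − 40·4.5 − (3.86·6.2)·7 − 10·3.8 − 65·7.4 − 70·8.6 = 0 → C_y = 1468.524/8.4 = 174.824 ≈ 174.8 kN.
ΣF_y = 0: A_y + 174.824 − 40 − 3.86·6.2 − 10 − 65 − 70 = 0 → A_y = 34.11 kN.
ΣF_x = 0: no horizontal applied forces, so A_x = 0.

A_x = 0, A_y = 34.11 kN, C_y = 174.8 kN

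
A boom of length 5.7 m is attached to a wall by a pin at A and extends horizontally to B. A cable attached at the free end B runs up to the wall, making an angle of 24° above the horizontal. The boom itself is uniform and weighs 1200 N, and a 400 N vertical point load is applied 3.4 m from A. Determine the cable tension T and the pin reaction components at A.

ΣM about A: T·sin24°·5.7 − 1200·2.85 − 400·3.4 = 0 → T = 4780/(5.7·0.406737) = 2061.77 ≈ 2062 N.
ΣF_x = 0: A_x − T·cos24° = 0 → A_x = 2061.77 × 0.913545 = 1884 N.
ΣF_y = 0: A_y + T·sin24° − 1200 − 400 = 0 → A_y = 1600 − 2061.77 × 0.406737 = 761.4 N.

T = 2062 N, A_x = 1884 N, A_y = 761.4 N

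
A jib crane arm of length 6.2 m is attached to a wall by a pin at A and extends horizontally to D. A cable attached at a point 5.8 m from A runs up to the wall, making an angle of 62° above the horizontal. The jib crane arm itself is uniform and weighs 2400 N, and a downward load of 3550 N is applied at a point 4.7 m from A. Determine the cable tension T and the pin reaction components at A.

ΣM about A: T·sin62°·5.8 − 2400·3.1 − 3550·4.7 = 0 → T = 24125/(5.8·0.882948) = 4710.9 ≈ 4711 N.
ΣF_x = 0: A_x − T·cos62° = 0 → A_x = 4710.9 × 0.469472 = 2212 N.
ΣF_y = 0: A_y + T·sin62° − 2400 − 3550 = 0 → A_y = 5950 − 4710.9 × 0.882948 = 1791 N.

T = 4711 N, A_x = 2212 N, A_y = 1791 N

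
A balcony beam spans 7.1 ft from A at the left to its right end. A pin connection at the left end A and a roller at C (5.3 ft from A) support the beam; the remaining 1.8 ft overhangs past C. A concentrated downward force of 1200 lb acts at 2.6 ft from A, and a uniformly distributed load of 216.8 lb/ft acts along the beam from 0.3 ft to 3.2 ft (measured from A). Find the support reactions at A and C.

A_x = 0, A_y = 1032 lb, C_y = 796.3 lb

Resultant of the distributed load: 216.8 × 2.9 = 628.72 lb at 1.75 ft from A.
Moments about A: C_y·5.3 − 1200·2.6 − (216.8·2.9)·1.75 = 0 → C_y = 4220.26/5.3 = 796.275 ≈ 796.3 lb.
ΣF_y = 0: A_y + 796.275 − 1200 − 216.8·2.9 = 0 → A_y = 1032 lb.
ΣF_x = 0: no horizontal applied forces, so A_x = 0.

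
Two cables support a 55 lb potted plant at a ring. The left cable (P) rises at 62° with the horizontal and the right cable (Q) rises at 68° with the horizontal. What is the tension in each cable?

T_P = 26.90 lb, T_Q = 33.71 lb

ΣF_x = 0: −T_P·cos62° + T_Q·cos68° = 0 → T_Q = 1.25324·T_P.
ΣF_y = 0: T_P·sin62° + T_Q·sin68° = 55.
Substitute: T_P·(0.882948 + 1.25324·0.927184) = 55 → T_P = 26.8958 ≈ 26.90 lb.
Then T_Q = 1.25324 × 26.8958 = 33.71 lb.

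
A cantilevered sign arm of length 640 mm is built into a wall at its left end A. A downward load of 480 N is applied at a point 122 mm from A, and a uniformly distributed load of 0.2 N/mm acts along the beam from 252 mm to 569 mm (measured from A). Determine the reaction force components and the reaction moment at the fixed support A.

A_x = 0, A_y = 543.4 N, M_A = 84590 N·mm

Resultant of the distributed load: 0.2 × 317 = 63.4 N at 410.5 mm from A.
ΣF_x = 0: A_x = 0.
ΣF_y = 0: A_y − 480 − 0.2·317 = 0 → A_y = 543.4 N.
ΣM about A: M_A − 480·122 − (0.2·317)·410.5 = 0 → M_A = 84590 N·mm.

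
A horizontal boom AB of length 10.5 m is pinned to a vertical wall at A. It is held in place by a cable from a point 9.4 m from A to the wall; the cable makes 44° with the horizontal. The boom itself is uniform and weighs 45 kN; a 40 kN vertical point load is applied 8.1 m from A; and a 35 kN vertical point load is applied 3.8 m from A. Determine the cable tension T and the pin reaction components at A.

ΣM about A: T·sin44°·9.4 − 45·5.25 − 40·8.1 − 35·3.8 = 0 → T = 693.25/(9.4·0.694658) = 106.167 ≈ 106.2 kN.
ΣF_x = 0: A_x − T·cos44° = 0 → A_x = 106.167 × 0.71934 = 76.37 kN.
ΣF_y = 0: A_y + T·sin44° − 45 − 40 − 35 = 0 → A_y = 120 − 106.167 × 0.694658 = 46.25 kN.

T = 106.2 kN, A_x = 76.37 kN, A_y = 46.25 kN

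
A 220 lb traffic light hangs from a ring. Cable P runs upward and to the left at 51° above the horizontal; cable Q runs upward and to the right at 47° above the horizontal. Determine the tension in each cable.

ΣF_x = 0: −T_P·cos51° + T_Q·cos47° = 0 → T_Q = 0.922759·T_P.
ΣF_y = 0: T_P·sin51° + T_Q·sin47° = 220.
Substitute: T_P·(0.777146 + 0.922759·0.731354) = 220 → T_P = 151.514 ≈ 151.5 lb.
Then T_Q = 0.922759 × 151.514 = 139.8 lb.

T_P = 151.5 lb, T_Q = 139.8 lb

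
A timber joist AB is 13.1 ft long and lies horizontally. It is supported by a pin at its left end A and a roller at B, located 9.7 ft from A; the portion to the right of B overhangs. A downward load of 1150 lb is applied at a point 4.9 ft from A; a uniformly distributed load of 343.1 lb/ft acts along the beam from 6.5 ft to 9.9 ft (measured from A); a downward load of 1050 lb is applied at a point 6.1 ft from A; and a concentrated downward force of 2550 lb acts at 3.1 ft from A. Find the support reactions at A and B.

A_x = 0, A_y = 2874 lb, B_y = 3042 lb

Resultant of the distributed load: 343.1 × 3.4 = 1166.54 lb at 8.2 ft from A.
Taking moments about A: B_y·9.7 − 1150·4.9 − (343.1·3.4)·8.2 − 1050·6.1 − 2550·3.1 = 0 → B_y = 29510.628/9.7 = 3042.33 ≈ 3042 lb.
ΣF_y = 0: A_y + 3042.33 − 1150 − 343.1·3.4 − 1050 − 2550 = 0 → A_y = 2874 lb.
ΣF_x = 0: no horizontal applied forces, so A_x = 0.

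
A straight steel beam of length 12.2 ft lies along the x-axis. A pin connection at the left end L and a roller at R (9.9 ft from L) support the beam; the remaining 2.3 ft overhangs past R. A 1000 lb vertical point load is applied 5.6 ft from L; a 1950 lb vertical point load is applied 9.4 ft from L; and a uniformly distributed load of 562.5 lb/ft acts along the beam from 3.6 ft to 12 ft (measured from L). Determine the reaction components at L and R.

Resultant of the distributed load: 562.5 × 8.4 = 4725 lb at 7.8 ft from L.
ΣM about L: R_y·9.9 − 1000·5.6 − 1950·9.4 − (562.5·8.4)·7.8 = 0 → R_y = 60785/9.9 = 6139.9 ≈ 6140 lb.
ΣF_y = 0: L_y + 6139.9 − 1000 − 1950 − 562.5·8.4 = 0 → L_y = 1535 lb.
ΣF_x = 0: no horizontal applied forces, so L_x = 0.

L_x = 0, L_y = 1535 lb, R_y = 6140 lb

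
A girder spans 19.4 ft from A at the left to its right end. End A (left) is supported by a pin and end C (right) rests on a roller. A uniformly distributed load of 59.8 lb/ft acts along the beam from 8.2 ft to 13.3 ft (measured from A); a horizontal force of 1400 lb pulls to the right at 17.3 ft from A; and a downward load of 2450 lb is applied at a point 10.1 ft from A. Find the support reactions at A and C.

A_x = -1400 lb, A_y = 1310 lb, C_y = 1445 lb

Resultant of the distributed load: 59.8 × 5.1 = 304.98 lb at 10.75 ft from A.
Moments about A: C_y·19.4 − (59.8·5.1)·10.75 − 2450·10.1 = 0 → C_y = 28023.535/19.4 = 1444.51 ≈ 1445 lb.
ΣF_y = 0: A_y + 1444.51 − 59.8·5.1 − 2450 = 0 → A_y = 1310 lb.
ΣF_x = 0: A_x + 1400 = 0 → A_x = -1400 lb.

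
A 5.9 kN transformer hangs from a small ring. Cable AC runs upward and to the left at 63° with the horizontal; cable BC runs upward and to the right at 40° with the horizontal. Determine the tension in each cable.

T_AC = 4.639 kN, T_BC = 2.749 kN

ΣF_x = 0: −T_AC·cos63° + T_BC·cos40° = 0 → T_BC = 0.592643·T_AC.
ΣF_y = 0: T_AC·sin63° + T_BC·sin40° = 5.9.
Substitute: T_AC·(0.891007 + 0.592643·0.642788) = 5.9 → T_AC = 4.63854 ≈ 4.639 kN.
Then T_BC = 0.592643 × 4.63854 = 2.749 kN.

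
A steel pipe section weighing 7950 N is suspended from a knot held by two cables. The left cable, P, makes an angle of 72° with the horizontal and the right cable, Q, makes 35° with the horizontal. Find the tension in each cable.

ΣF_x = 0: −T_P·cos72° + T_Q·cos35° = 0 → T_Q = 0.37724·T_P.
ΣF_y = 0: T_P·sin72° + T_Q·sin35° = 7950.
Substitute: T_P·(0.951057 + 0.37724·0.573576) = 7950 → T_P = 6809.81 ≈ 6810 N.
Then T_Q = 0.37724 × 6809.81 = 2569 N.

T_P = 6810 N, T_Q = 2569 N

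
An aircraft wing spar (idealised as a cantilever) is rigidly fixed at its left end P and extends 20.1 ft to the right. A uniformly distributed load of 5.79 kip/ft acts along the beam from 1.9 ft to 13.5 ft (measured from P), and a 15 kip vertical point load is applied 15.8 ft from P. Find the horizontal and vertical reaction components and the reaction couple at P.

P_x = 0, P_y = 82.16 kip, M_P = 754.2 kip·ft

Resultant of the distributed load: 5.79 × 11.6 = 67.164 kip at 7.7 ft from P.
ΣF_x = 0: P_x = 0.
ΣF_y = 0: P_y − 5.79·11.6 − 15 = 0 → P_y = 82.16 kip.
ΣM about P: M_P − (5.79·11.6)·7.7 − 15·15.8 = 0 → M_P = 754.2 kip·ft.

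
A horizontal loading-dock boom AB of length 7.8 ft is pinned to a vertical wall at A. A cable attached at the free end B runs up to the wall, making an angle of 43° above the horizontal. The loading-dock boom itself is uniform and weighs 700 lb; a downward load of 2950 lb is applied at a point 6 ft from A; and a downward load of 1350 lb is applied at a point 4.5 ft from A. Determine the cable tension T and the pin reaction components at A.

T = 4983 lb, A_x = 3644 lb, A_y = 1602 lb

ΣM about A: T·sin43°·7.8 − 700·3.9 − 2950·6 − 1350·4.5 = 0 → T = 26505/(7.8·0.681998) = 4982.53 ≈ 4983 lb.
ΣF_x = 0: A_x − T·cos43° = 0 → A_x = 4982.53 × 0.731354 = 3644 lb.
ΣF_y = 0: A_y + T·sin43° − 700 − 2950 − 1350 = 0 → A_y = 5000 − 4982.53 × 0.681998 = 1602 lb.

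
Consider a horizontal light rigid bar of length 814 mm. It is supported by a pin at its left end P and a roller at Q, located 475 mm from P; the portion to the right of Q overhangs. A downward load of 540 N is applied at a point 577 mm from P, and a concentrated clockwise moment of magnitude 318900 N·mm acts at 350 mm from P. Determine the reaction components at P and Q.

P_x = 0, P_y = -787.3 N, Q_y = 1327 N

Moments about P: Q_y·475 − 540·577 − 318900 = 0 → Q_y = 630480/475 = 1327.33 ≈ 1327 N.
ΣF_y = 0: P_y + 1327.33 − 540 = 0 → P_y = -787.3 N.
ΣF_x = 0: no horizontal applied forces, so P_x = 0.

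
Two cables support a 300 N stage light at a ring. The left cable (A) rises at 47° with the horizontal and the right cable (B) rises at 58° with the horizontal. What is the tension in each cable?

ΣF_x = 0: −T_A·cos47° + T_B·cos58° = 0 → T_B = 1.28699·T_A.
ΣF_y = 0: T_A·sin47° + T_B·sin58° = 300.
Substitute: T_A·(0.731354 + 1.28699·0.848048) = 300 → T_A = 164.583 ≈ 164.6 N.
Then T_B = 1.28699 × 164.583 = 211.8 N.

T_A = 164.6 N, T_B = 211.8 N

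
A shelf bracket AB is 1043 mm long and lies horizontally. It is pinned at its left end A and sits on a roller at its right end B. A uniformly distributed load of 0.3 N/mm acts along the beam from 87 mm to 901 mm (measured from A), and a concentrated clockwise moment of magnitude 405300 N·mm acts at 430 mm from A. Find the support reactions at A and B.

A_x = 0, A_y = -260.1 N, B_y = 504.3 N

Resultant of the distributed load: 0.3 × 814 = 244.2 N at 494 mm from A.
ΣM about A: B_y·1043 − (0.3·814)·494 − 405300 = 0 → B_y = 525934.8/1043 = 504.252 ≈ 504.3 N.
ΣF_y = 0: A_y + 504.252 − 0.3·814 = 0 → A_y = -260.1 N.
ΣF_x = 0: no horizontal applied forces, so A_x = 0.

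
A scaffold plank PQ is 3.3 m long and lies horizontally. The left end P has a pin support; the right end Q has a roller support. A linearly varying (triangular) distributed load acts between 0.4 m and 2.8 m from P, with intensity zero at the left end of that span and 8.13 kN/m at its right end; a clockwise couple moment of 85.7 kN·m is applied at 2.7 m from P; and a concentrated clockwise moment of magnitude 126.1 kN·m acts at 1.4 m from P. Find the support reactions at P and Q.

P_x = 0, P_y = -60.34 kN, Q_y = 70.09 kN

Resultant of the triangular load: ½ × 8.13 × 2.4 = 9.756 kN, acting at 2 m from P (one-third of the span from the peak).
Taking moments about P: Q_y·3.3 − (½·8.13·2.4)·2 − 85.7 − 126.1 = 0 → Q_y = 231.312/3.3 = 70.0945 ≈ 70.09 kN.
ΣF_y = 0: P_y + 70.0945 − ½·8.13·2.4 = 0 → P_y = -60.34 kN.
ΣF_x = 0: no horizontal applied forces, so P_x = 0.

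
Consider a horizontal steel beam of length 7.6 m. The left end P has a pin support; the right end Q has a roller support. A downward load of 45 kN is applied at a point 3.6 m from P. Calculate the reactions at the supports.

Taking moments about P: Q_y·7.6 − 45·3.6 = 0 → Q_y = 162/7.6 = 21.3158 ≈ 21.32 kN.
ΣF_y = 0: P_y + 21.3158 − 45 = 0 → P_y = 23.68 kN.
ΣF_x = 0: no horizontal applied forces, so P_x = 0.

P_x = 0, P_y = 23.68 kN, Q_y = 21.32 kN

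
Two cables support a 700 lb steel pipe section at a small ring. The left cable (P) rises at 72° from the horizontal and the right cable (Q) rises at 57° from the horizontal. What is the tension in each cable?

ΣF_x = 0: −T_P·cos72° + T_Q·cos57° = 0 → T_Q = 0.567379·T_P.
ΣF_y = 0: T_P·sin72° + T_Q·sin57° = 700.
Substitute: T_P·(0.951057 + 0.567379·0.838671) = 700 → T_P = 490.574 ≈ 490.6 lb.
Then T_Q = 0.567379 × 490.574 = 278.3 lb.

T_P = 490.6 lb, T_Q = 278.3 lb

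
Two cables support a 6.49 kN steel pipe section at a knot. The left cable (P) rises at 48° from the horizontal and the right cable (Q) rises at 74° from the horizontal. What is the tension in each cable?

T_P = 2.109 kN, T_Q = 5.121 kN

ΣF_x = 0: −T_P·cos48° + T_Q·cos74° = 0 → T_Q = 2.42758·T_P.
ΣF_y = 0: T_P·sin48° + T_Q·sin74° = 6.49.
Substitute: T_P·(0.743145 + 2.42758·0.961262) = 6.49 → T_P = 2.10941 ≈ 2.109 kN.
Then T_Q = 2.42758 × 2.10941 = 5.121 kN.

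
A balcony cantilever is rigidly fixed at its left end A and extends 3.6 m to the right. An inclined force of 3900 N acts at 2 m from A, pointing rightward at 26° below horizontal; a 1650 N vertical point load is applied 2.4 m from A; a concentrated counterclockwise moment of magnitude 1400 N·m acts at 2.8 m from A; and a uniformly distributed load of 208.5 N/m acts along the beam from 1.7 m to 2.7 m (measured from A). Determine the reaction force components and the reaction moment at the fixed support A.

A_x = -3505 N, A_y = 3568 N, M_A = 6438 N·m

Resultant of the distributed load: 208.5 × 1 = 208.5 N at 2.2 m from A.
ΣF_x = 0: A_x + 3900·cos26° = 0 → A_x = -3505 N.
ΣF_y = 0: A_y − 3900·sin26° − 1650 − 208.5·1 = 0 → A_y = 3568 N.
ΣM about A: M_A − 3900·sin26°·2 − 1650·2.4 + 1400 − (208.5·1)·2.2 = 0 → M_A = 6438 N·m.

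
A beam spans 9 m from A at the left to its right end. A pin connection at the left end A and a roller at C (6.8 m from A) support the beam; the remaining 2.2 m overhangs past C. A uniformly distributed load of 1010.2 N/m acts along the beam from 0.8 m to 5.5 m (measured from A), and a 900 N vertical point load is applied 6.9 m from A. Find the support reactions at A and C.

A_x = 0, A_y = 2535 N, C_y = 3113 N

Resultant of the distributed load: 1010.2 × 4.7 = 4747.94 N at 3.15 m from A.
Taking moments about A: C_y·6.8 − (1010.2·4.7)·3.15 − 900·6.9 = 0 → C_y = 21166.011/6.8 = 3112.65 ≈ 3113 N.
ΣF_y = 0: A_y + 3112.65 − 1010.2·4.7 − 900 = 0 → A_y = 2535 N.
ΣF_x = 0: no horizontal applied forces, so A_x = 0.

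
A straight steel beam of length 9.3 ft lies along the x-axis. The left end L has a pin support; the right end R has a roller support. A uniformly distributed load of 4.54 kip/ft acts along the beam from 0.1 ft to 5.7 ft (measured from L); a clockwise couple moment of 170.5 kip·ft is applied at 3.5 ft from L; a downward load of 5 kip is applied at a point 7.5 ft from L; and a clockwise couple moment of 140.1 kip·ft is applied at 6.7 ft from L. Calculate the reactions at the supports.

L_x = 0, L_y = -14.93 kip, R_y = 45.36 kip

Resultant of the distributed load: 4.54 × 5.6 = 25.424 kip at 2.9 ft from L.
ΣM about L: R_y·9.3 − (4.54·5.6)·2.9 − 170.5 − 5·7.5 − 140.1 = 0 → R_y = 421.8296/9.3 = 45.358 ≈ 45.36 kip.
ΣF_y = 0: L_y + 45.358 − 4.54·5.6 − 5 = 0 → L_y = -14.93 kip.
ΣF_x = 0: no horizontal applied forces, so L_x = 0.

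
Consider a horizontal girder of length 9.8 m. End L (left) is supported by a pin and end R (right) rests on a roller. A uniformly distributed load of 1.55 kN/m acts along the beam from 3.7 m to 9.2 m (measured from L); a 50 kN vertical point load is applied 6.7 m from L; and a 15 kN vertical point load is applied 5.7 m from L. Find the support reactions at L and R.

L_x = 0, L_y = 25.01 kN, R_y = 48.52 kN

Resultant of the distributed load: 1.55 × 5.5 = 8.525 kN at 6.45 m from L.
ΣM about L: R_y·9.8 − (1.55·5.5)·6.45 − 50·6.7 − 15·5.7 = 0 → R_y = 475.48625/9.8 = 48.519 ≈ 48.52 kN.
ΣF_y = 0: L_y + 48.519 − 1.55·5.5 − 50 − 15 = 0 → L_y = 25.01 kN.
ΣF_x = 0: no horizontal applied forces, so L_x = 0.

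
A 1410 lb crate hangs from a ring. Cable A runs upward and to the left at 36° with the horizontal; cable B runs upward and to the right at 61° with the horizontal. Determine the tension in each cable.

ΣF_x = 0: −T_A·cos36° + T_B·cos61° = 0 → T_B = 1.66873·T_A.
ΣF_y = 0: T_A·sin36° + T_B·sin61° = 1410.
Substitute: T_A·(0.587785 + 1.66873·0.87462) = 1410 → T_A = 688.715 ≈ 688.7 lb.
Then T_B = 1.66873 × 688.715 = 1149 lb.

T_A = 688.7 lb, T_B = 1149 lb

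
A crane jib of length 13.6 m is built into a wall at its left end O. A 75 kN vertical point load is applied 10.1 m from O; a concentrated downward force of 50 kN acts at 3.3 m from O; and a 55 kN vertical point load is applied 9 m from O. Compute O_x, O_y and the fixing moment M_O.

O_x = 0, O_y = 180.0 kN, M_O = 1418 kN·m

ΣF_x = 0: O_x = 0.
ΣF_y = 0: O_y − 75 − 50 − 55 = 0 → O_y = 180.0 kN.
ΣM about O: M_O − 75·10.1 − 50·3.3 − 55·9 = 0 → M_O = 1418 kN·m.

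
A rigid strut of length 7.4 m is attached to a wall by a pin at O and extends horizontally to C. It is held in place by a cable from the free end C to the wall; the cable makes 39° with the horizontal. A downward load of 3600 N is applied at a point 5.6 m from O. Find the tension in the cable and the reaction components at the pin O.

T = 4329 N, O_x = 3364 N, O_y = 875.7 N

ΣM about O: T·sin39°·7.4 − 3600·5.6 = 0 → T = 20160/(7.4·0.62932) = 4329 N.
ΣF_x = 0: O_x − T·cos39° = 0 → O_x = 4329 × 0.777146 = 3364 N.
ΣF_y = 0: O_y + T·sin39° − 3600 = 0 → O_y = 3600 − 4329 × 0.62932 = 875.7 N.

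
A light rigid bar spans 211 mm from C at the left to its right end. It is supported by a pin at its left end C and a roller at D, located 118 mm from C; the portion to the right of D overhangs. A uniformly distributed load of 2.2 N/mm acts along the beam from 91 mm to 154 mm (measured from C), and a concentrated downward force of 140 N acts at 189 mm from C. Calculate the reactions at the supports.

Resultant of the distributed load: 2.2 × 63 = 138.6 N at 122.5 mm from C.
Moments about C: D_y·118 − (2.2·63)·122.5 − 140·189 = 0 → D_y = 43438.5/118 = 368.123 ≈ 368.1 N.
ΣF_y = 0: C_y + 368.123 − 2.2·63 − 140 = 0 → C_y = -89.52 N.
ΣF_x = 0: no horizontal applied forces, so C_x = 0.

C_x = 0, C_y = -89.52 N, D_y = 368.1 N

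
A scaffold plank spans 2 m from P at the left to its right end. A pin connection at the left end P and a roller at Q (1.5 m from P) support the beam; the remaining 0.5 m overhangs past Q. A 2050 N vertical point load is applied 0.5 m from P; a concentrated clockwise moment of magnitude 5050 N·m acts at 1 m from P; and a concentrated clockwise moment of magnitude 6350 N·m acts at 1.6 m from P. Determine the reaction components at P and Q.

P_x = 0, P_y = -6233 N, Q_y = 8283 N

ΣM about P: Q_y·1.5 − 2050·0.5 − 5050 − 6350 = 0 → Q_y = 12425/1.5 = 8283.33 ≈ 8283 N.
ΣF_y = 0: P_y + 8283.33 − 2050 = 0 → P_y = -6233 N.
ΣF_x = 0: no horizontal applied forces, so P_x = 0.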